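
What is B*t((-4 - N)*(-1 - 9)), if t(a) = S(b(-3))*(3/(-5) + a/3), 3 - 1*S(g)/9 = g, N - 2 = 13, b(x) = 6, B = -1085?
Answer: 1837773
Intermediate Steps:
N = 15 (N = 2 + 13 = 15)
S(g) = 27 - 9*g
t(a) = 81/5 - 9*a (t(a) = (27 - 9*6)*(3/(-5) + a/3) = (27 - 54)*(3*(-⅕) + a*(⅓)) = -27*(-⅗ + a/3) = 81/5 - 9*a)
B*t((-4 - N)*(-1 - 9)) = -1085*(81/5 - 9*(-4 - 1*15)*(-1 - 9)) = -1085*(81/5 - 9*(-4 - 15)*(-10)) = -1085*(81/5 - (-171)*(-10)) = -1085*(81/5 - 9*190) = -1085*(81/5 - 1710) = -1085*(-8469/5) = 1837773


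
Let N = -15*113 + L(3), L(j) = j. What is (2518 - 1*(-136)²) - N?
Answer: -14286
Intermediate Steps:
N = -1692 (N = -15*113 + 3 = -1695 + 3 = -1692)
(2518 - 1*(-136)²) - N = (2518 - 1*(-136)²) - 1*(-1692) = (2518 - 1*18496) + 1692 = (2518 - 18496) + 1692 = -15978 + 1692 = -14286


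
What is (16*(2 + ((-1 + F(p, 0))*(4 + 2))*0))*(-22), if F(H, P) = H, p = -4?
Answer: -704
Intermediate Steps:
(16*(2 + ((-1 + F(p, 0))*(4 + 2))*0))*(-22) = (16*(2 + ((-1 - 4)*(4 + 2))*0))*(-22) = (16*(2 - 5*6*0))*(-22) = (16*(2 - 30*0))*(-22) = (16*(2 + 0))*(-22) = (16*2)*(-22) = 32*(-22) = -704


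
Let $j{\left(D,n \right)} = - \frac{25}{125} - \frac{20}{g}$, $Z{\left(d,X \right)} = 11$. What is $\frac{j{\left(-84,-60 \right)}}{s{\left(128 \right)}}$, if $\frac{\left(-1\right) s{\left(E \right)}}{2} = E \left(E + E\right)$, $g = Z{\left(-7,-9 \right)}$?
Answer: $\frac{111}{3604480} \approx 3.0795 \cdot 10^{-5}$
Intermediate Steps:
$g = 11$
$s{\left(E \right)} = - 4 E^{2}$ ($s{\left(E \right)} = - 2 E \left(E + E\right) = - 2 E 2 E = - 2 \cdot 2 E^{2} = - 4 E^{2}$)
$j{\left(D,n \right)} = - \frac{111}{55}$ ($j{\left(D,n \right)} = - \frac{25}{125} - \frac{20}{11} = \left(-25\right) \frac{1}{125} - \frac{20}{11} = - \frac{1}{5} - \frac{20}{11} = - \frac{111}{55}$)
$\frac{j{\left(-84,-60 \right)}}{s{\left(128 \right)}} = - \frac{111}{55 \left(- 4 \cdot 128^{2}\right)} = - \frac{111}{55 \left(\left(-4\right) 16384\right)} = - \frac{111}{55 \left(-65536\right)} = \left(- \frac{111}{55}\right) \left(- \frac{1}{65536}\right) = \frac{111}{3604480}$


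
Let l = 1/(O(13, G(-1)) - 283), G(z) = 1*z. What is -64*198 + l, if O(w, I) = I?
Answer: -3598849/284 ≈ -12672.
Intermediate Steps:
G(z) = z
l = -1/284 (l = 1/(-1 - 283) = 1/(-284) = -1/284 ≈ -0.0035211)
-64*198 + l = -64*198 - 1/284 = -12672 - 1/284 = -3598849/284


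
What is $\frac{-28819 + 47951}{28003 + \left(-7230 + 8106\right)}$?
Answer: $\frac{19132}{28879} \approx 0.66249$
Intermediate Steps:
$\frac{-28819 + 47951}{28003 + \left(-7230 + 8106\right)} = \frac{19132}{28003 + 876} = \frac{19132}{28879}$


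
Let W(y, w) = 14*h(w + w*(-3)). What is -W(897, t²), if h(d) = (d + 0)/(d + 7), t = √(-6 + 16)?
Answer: -280/13 ≈ -21.538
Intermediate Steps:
t = √10 ≈ 3.1623
h(d) = d/(7 + d)
W(y, w) = -28*w/(7 - 2*w) (W(y, w) = 14*((w + w*(-3))/(7 + (w + w*(-3)))) = 14*((w - 3*w)/(7 + (w - 3*w))) = 14*((-2*w)/(7 - 2*w)) = 14*(-2*w/(7 - 2*w)) = -28*w/(7 - 2*w))
-W(897, t²) = -28*(√10)²/(-7 + 2*(√10)²) = -28*10/(-7 + 2*10) = -28*10/(-7 + 20) = -28*10/13 = -1*280/13 = -280/13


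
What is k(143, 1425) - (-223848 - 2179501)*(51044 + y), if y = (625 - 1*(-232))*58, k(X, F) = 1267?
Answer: 242137413017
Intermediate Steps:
y = 49706 (y = (625 + 232)*58 = 857*58 = 49706)
k(143, 1425) - (-223848 - 2179501)*(51044 + y) = 1267 - (-223848 - 2179501)*(51044 + 49706) = 1267 - (-2403349)*100750 = 1267 - 1*(-242137411750) = 1267 + 242137411750 = 242137413017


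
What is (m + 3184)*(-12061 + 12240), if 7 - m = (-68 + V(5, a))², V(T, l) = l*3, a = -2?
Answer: -409015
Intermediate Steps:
V(T, l) = 3*l
m = -5469 (m = 7 - (-68 + 3*(-2))² = 7 - (-68 - 6)² = 7 - 1*(-74)² = 7 - 1*5476 = 7 - 5476 = -5469)
(m + 3184)*(-12061 + 12240) = (-5469 + 3184)*(-12061 + 12240) = -2285*179 = -409015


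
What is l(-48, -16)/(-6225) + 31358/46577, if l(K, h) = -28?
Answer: 196507706/289941825 ≈ 0.67775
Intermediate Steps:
l(-48, -16)/(-6225) + 31358/46577 = -28/(-6225) + 31358/46577 = -28*(-1/6225) + 31358*(1/46577) = 28/6225 + 31358/46577 = 196507706/289941825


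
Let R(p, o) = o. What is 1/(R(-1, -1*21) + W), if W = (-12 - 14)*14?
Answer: -1/385 ≈ -0.0025974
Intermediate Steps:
W = -364 (W = -26*14 = -364)
1/(R(-1, -1*21) + W) = 1/(-1*21 - 364) = 1/(-21 - 364) = 1/(-385) = -1/385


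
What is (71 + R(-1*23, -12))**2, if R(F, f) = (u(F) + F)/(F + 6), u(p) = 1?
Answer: 1510441/289 ≈ 5226.4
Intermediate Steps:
R(F, f) = (1 + F)/(6 + F) (R(F, f) = (1 + F)/(F + 6) = (1 + F)/(6 + F))
(71 + R(-1*23, -12))**2 = (71 + (1 - 1*23)/(6 - 1*23))**2 = (71 + (1 - 23)/(6 - 23))**2 = (71 - 22/(-17))**2 = (71 - 1/17*(-22))**2 = (71 + 22/17)**2 = (1229/17)**2 = 1510441/289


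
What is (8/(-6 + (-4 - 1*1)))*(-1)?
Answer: 8/11 ≈ 0.72727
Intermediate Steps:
(8/(-6 + (-4 - 1*1)))*(-1) = (8/(-6 + (-4 - 1)))*(-1) = (8/(-6 - 5))*(-1) = (8/(-11))*(-1) = -1/11*8*(-1) = -8/11*(-1) = 8/11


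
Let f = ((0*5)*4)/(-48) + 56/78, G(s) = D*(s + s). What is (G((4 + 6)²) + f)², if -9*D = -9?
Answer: 61277584/1521 ≈ 40288.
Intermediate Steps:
D = 1 (D = -⅑*(-9) = 1)
G(s) = 2*s (G(s) = 1*(s + s) = 1*(2*s) = 2*s)
f = 28/39 (f = (0*4)*(-1/48) + 56*(1/78) = 0*(-1/48) + 28/39 = 0 + 28/39 = 28/39 ≈ 0.71795)
(G((4 + 6)²) + f)² = (2*(4 + 6)² + 28/39)² = (2*10² + 28/39)² = (2*100 + 28/39)² = (200 + 28/39)² = (7828/39)² = 61277584/1521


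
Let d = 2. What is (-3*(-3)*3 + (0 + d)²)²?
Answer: 961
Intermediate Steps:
(-3*(-3)*3 + (0 + d)²)² = (-3*(-3)*3 + (0 + 2)²)² = (9*3 + 2²)² = (27 + 4)² = 31² = 961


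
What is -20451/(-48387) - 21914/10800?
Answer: -139913653/87096600 ≈ -1.6064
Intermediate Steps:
-20451/(-48387) - 21914/10800 = -20451*(-1/48387) - 21914*1/10800 = 6817/16129 - 10957/5400 = -139913653/87096600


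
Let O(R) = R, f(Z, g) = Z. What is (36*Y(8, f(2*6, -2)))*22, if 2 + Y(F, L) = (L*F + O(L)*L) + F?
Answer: 194832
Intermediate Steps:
Y(F, L) = -2 + F + L**2 + F*L (Y(F, L) = -2 + ((L*F + L*L) + F) = -2 + ((F*L + L**2) + F) = -2 + ((L**2 + F*L) + F) = -2 + (F + L**2 + F*L) = -2 + F + L**2 + F*L)
(36*Y(8, f(2*6, -2)))*22 = (36*(-2 + 8 + (2*6)**2 + 8*(2*6)))*22 = (36*(-2 + 8 + 12**2 + 8*12))*22 = (36*(-2 + 8 + 144 + 96))*22 = (36*246)*22 = 8856*22 = 194832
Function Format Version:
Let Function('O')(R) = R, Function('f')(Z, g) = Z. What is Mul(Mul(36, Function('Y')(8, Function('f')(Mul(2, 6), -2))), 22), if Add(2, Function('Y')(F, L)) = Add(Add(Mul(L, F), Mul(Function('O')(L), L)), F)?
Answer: 194832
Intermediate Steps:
Function('Y')(F, L) = Add(-2, F, Pow(L, 2), Mul(F, L)) (Function('Y')(F, L) = Add(-2, Add(Add(Mul(L, F), Mul(L, L)), F)) = Add(-2, Add(Add(Mul(F, L), Pow(L, 2)), F)) = Add(-2, Add(Add(Pow(L, 2), Mul(F, L)), F)) = Add(-2, Add(F, Pow(L, 2), Mul(F, L))) = Add(-2, F, Pow(L, 2), Mul(F, L)))
Mul(Mul(36, Function('Y')(8, Function('f')(Mul(2, 6), -2))), 22) = Mul(Mul(36, Add(-2, 8, Pow(Mul(2, 6), 2), Mul(8, Mul(2, 6)))), 22) = Mul(Mul(36, Add(-2, 8, Pow(12, 2), Mul(8, 12))), 22) = Mul(Mul(36, Add(-2, 8, 144, 96)), 22) = Mul(Mul(36, 246), 22) = Mul(8856, 22) = 194832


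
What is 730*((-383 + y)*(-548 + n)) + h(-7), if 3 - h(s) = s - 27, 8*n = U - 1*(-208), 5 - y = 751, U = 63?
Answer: 1694905753/4 ≈ 4.2373e+8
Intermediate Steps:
y = -746 (y = 5 - 1*751 = 5 - 751 = -746)
n = 271/8 (n = (63 - 1*(-208))/8 = (63 + 208)/8 = (1/8)*271 = 271/8 ≈ 33.875)
h(s) = 30 - s (h(s) = 3 - (s - 27) = 3 - (-27 + s) = 3 + (27 - s) = 30 - s)
730*((-383 + y)*(-548 + n)) + h(-7) = 730*((-383 - 746)*(-548 + 271/8)) + (30 - 1*(-7)) = 730*(-1129*(-4113/8)) + (30 + 7) = 730*(4643577/8) + 37 = 1694905605/4 + 37 = 1694905753/4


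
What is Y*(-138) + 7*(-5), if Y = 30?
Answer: -4175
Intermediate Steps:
Y*(-138) + 7*(-5) = 30*(-138) + 7*(-5) = -4140 - 35 = -4175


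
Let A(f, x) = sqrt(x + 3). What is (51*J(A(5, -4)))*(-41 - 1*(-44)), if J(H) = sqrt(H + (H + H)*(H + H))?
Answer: 153*sqrt(-4 + I) ≈ 37.959 + 308.35*I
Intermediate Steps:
A(f, x) = sqrt(3 + x)
J(H) = sqrt(H + 4*H**2) (J(H) = sqrt(H + (2*H)*(2*H)) = sqrt(H + 4*H**2))
(51*J(A(5, -4)))*(-41 - 1*(-44)) = (51*sqrt(sqrt(3 - 4)*(1 + 4*sqrt(3 - 4))))*(-41 - 1*(-44)) = (51*sqrt(sqrt(-1)*(1 + 4*sqrt(-1))))*(-41 + 44) = (51*sqrt(I*(1 + 4*I)))*3 = 153*sqrt(I*(1 + 4*I))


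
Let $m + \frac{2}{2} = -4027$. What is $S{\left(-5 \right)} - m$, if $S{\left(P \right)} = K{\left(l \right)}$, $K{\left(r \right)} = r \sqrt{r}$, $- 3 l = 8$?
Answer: $4028 - \frac{16 i \sqrt{6}}{9} \approx 4028.0 - 4.3546 i$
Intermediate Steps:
$m = -4028$ ($m = -1 - 4027 = -4028$)
$l = - \frac{8}{3}$ ($l = \left(- \frac{1}{3}\right) 8 = - \frac{8}{3} \approx -2.6667$)
$K{\left(r \right)} = r^{\frac{3}{2}}$
$S{\left(P \right)} = - \frac{16 i \sqrt{6}}{9}$ ($S{\left(P \right)} = \left(- \frac{8}{3}\right)^{\frac{3}{2}} = - \frac{16 i \sqrt{6}}{9}$)
$S{\left(-5 \right)} - m = - \frac{16 i \sqrt{6}}{9} - -4028 = - \frac{16 i \sqrt{6}}{9} + 4028 = 4028 - \frac{16 i \sqrt{6}}{9}$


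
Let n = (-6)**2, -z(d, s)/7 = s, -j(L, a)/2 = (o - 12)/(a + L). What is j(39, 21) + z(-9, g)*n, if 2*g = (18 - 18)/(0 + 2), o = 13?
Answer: -1/30 ≈ -0.033333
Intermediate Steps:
j(L, a) = -2/(L + a) (j(L, a) = -2*(13 - 12)/(a + L) = -2/(L + a))
g = 0 (g = ((18 - 18)/(0 + 2))/2 = (0/2)/2 = (0*(1/2))/2 = (1/2)*0 = 0)
z(d, s) = -7*s
n = 36
j(39, 21) + z(-9, g)*n = -2/(39 + 21) - 7*0*36 = -2/60 + 0*36 = -2*1/60 + 0 = -1/30 + 0 = -1/30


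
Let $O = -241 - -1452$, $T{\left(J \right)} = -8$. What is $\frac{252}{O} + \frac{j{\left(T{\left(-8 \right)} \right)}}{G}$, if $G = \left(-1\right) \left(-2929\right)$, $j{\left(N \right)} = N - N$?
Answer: $\frac{36}{173} \approx 0.20809$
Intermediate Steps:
$O = 1211$ ($O = -241 + 1452 = 1211$)
$j{\left(N \right)} = 0$
$G = 2929$
$\frac{252}{O} + \frac{j{\left(T{\left(-8 \right)} \right)}}{G} = \frac{252}{1211} + \frac{0}{2929} = 252 \cdot \frac{1}{1211} + 0 \cdot \frac{1}{2929} = \frac{36}{173} + 0 = \frac{36}{173}$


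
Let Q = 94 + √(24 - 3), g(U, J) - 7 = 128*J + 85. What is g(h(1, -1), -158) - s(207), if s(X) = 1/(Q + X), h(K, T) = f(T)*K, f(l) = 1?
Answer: -260508123/12940 + √21/90580 ≈ -20132.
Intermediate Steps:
h(K, T) = K (h(K, T) = 1*K = K)
g(U, J) = 92 + 128*J (g(U, J) = 7 + (128*J + 85) = 7 + (85 + 128*J) = 92 + 128*J)
Q = 94 + √21 ≈ 98.583
s(X) = 1/(94 + X + √21) (s(X) = 1/((94 + √21) + X) = 1/(94 + X + √21))
g(h(1, -1), -158) - s(207) = (92 + 128*(-158)) - 1/(94 + 207 + √21) = (92 - 20224) - 1/(301 + √21) = -20132 - 1/(301 + √21)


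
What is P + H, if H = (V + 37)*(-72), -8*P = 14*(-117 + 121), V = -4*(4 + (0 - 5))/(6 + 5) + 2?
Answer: -31253/11 ≈ -2841.2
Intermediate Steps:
V = 26/11 (V = -4*(4 - 5)/11 + 2 = -(-4)/11 + 2 = -4*(-1/11) + 2 = 4/11 + 2 = 26/11 ≈ 2.3636)
P = -7 (P = -7*(-117 + 121)/4 = -7*4/4 = -⅛*56 = -7)
H = -31176/11 (H = (26/11 + 37)*(-72) = (433/11)*(-72) = -31176/11 ≈ -2834.2)
P + H = -7 - 31176/11 = -31253/11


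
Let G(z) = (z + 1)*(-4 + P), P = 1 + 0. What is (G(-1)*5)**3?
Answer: 0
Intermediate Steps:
P = 1
G(z) = -3 - 3*z (G(z) = (z + 1)*(-4 + 1) = (1 + z)*(-3) = -3 - 3*z)
(G(-1)*5)**3 = ((-3 - 3*(-1))*5)**3 = ((-3 + 3)*5)**3 = (0*5)**3 = 0**3 = 0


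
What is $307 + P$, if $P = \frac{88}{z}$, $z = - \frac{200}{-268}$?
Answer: $\frac{10623}{25} \approx 424.92$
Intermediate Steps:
$z = \frac{50}{67}$ ($z = \left(-200\right) \left(- \frac{1}{268}\right) = \frac{50}{67} \approx 0.74627$)
$P = \frac{2948}{25}$ ($P = \frac{88}{\frac{50}{67}} = 88 \cdot \frac{67}{50} = \frac{2948}{25} \approx 117.92$)
$307 + P = 307 + \frac{2948}{25} = \frac{10623}{25}$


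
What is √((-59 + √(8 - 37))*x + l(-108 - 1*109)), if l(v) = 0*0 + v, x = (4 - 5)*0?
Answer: I*√217 ≈ 14.731*I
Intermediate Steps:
x = 0 (x = -1*0 = 0)
l(v) = v (l(v) = 0 + v = v)
√((-59 + √(8 - 37))*x + l(-108 - 1*109)) = √((-59 + √(8 - 37))*0 + (-108 - 1*109)) = √((-59 + √(-29))*0 + (-108 - 109)) = √((-59 + I*√29)*0 - 217) = √(0 - 217) = √(-217) = I*√217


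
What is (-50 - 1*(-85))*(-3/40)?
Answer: -21/8 ≈ -2.6250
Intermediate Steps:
(-50 - 1*(-85))*(-3/40) = (-50 + 85)*(-3*1/40) = 35*(-3/40) = -21/8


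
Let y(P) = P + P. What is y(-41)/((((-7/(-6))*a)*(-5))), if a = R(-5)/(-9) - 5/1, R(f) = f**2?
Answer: -2214/1225 ≈ -1.8073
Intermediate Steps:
y(P) = 2*P
a = -70/9 (a = (-5)**2/(-9) - 5/1 = 25*(-1/9) - 5*1 = -25/9 - 5 = -70/9 ≈ -7.7778)
y(-41)/((((-7/(-6))*a)*(-5))) = (2*(-41))/(((-7/(-6)*(-70/9))*(-5))) = -82/((-7*(-1/6)*(-70/9))*(-5)) = -82/(((7/6)*(-70/9))*(-5)) = -82/((-245/27*(-5))) = -82/1225/27 = -82*27/1225 = -2214/1225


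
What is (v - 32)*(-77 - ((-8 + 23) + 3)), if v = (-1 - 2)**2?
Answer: 2185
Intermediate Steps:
v = 9 (v = (-3)**2 = 9)
(v - 32)*(-77 - ((-8 + 23) + 3)) = (9 - 32)*(-77 - ((-8 + 23) + 3)) = -23*(-77 - (15 + 3)) = -23*(-77 - 1*18) = -23*(-77 - 18) = -23*(-95) = 2185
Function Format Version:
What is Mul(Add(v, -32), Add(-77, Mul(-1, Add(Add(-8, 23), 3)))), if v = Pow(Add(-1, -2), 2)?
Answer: 2185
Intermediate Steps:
v = 9 (v = Pow(-3, 2) = 9)
Mul(Add(v, -32), Add(-77, Mul(-1, Add(Add(-8, 23), 3)))) = Mul(Add(9, -32), Add(-77, Mul(-1, Add(Add(-8, 23), 3)))) = Mul(-23, Add(-77, Mul(-1, Add(15, 3)))) = Mul(-23, Add(-77, Mul(-1, 18))) = Mul(-23, Add(-77, -18)) = Mul(-23, -95) = 2185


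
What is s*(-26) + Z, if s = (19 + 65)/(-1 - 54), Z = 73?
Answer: 6199/55 ≈ 112.71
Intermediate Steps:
s = -84/55 (s = 84/(-55) = 84*(-1/55) = -84/55 ≈ -1.5273)
s*(-26) + Z = -84/55*(-26) + 73 = 2184/55 + 73 = 6199/55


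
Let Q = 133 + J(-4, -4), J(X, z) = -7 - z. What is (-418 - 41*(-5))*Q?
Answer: -27690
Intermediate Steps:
Q = 130 (Q = 133 + (-7 - 1*(-4)) = 133 + (-7 + 4) = 133 - 3 = 130)
(-418 - 41*(-5))*Q = (-418 - 41*(-5))*130 = (-418 + 205)*130 = -213*130 = -27690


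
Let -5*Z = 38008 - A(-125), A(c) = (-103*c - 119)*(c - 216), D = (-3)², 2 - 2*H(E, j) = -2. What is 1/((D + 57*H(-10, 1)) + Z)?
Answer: -5/4387189 ≈ -1.1397e-6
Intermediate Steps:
H(E, j) = 2 (H(E, j) = 1 - ½*(-2) = 1 + 1 = 2)
D = 9
A(c) = (-216 + c)*(-119 - 103*c) (A(c) = (-119 - 103*c)*(-216 + c) = (-216 + c)*(-119 - 103*c))
Z = -4387804/5 (Z = -(38008 - (25704 - 103*(-125)² + 22129*(-125)))/5 = -(38008 - (25704 - 103*15625 - 2766125))/5 = -(38008 - (25704 - 1609375 - 2766125))/5 = -(38008 - 1*(-4349796))/5 = -(38008 + 4349796)/5 = -⅕*4387804 = -4387804/5 ≈ -8.7756e+5)
1/((D + 57*H(-10, 1)) + Z) = 1/((9 + 57*2) - 4387804/5) = 1/((9 + 114) - 4387804/5) = 1/(123 - 4387804/5) = 1/(-4387189/5) = -5/4387189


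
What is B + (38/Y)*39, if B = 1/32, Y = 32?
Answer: 1483/32 ≈ 46.344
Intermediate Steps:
B = 1/32 ≈ 0.031250
B + (38/Y)*39 = 1/32 + (38/32)*39 = 1/32 + (38*(1/32))*39 = 1/32 + (19/16)*39 = 1/32 + 741/16 = 1483/32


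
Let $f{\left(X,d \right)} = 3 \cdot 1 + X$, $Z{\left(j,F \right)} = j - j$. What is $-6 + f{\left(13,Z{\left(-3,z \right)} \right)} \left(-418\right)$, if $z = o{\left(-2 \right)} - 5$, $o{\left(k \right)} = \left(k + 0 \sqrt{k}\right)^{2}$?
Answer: $-6694$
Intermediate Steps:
$o{\left(k \right)} = k^{2}$ ($o{\left(k \right)} = \left(k + 0\right)^{2} = k^{2}$)
$z = -1$ ($z = \left(-2\right)^{2} - 5 = 4 - 5 = -1$)
$Z{\left(j,F \right)} = 0$
$f{\left(X,d \right)} = 3 + X$
$-6 + f{\left(13,Z{\left(-3,z \right)} \right)} \left(-418\right) = -6 + \left(3 + 13\right) \left(-418\right) = -6 + 16 \left(-418\right) = -6 - 6688 = -6694$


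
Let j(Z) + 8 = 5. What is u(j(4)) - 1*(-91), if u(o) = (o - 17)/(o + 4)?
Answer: 71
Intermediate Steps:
j(Z) = -3 (j(Z) = -8 + 5 = -3)
u(o) = (-17 + o)/(4 + o)
u(j(4)) - 1*(-91) = (-17 - 3)/(4 - 3) - 1*(-91) = -20/1 + 91 = 1*(-20) + 91 = -20 + 91 = 71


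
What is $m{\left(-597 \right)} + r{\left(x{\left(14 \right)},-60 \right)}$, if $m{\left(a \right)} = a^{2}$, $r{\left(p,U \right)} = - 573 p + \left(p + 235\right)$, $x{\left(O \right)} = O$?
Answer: $348636$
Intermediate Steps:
$r{\left(p,U \right)} = 235 - 572 p$ ($r{\left(p,U \right)} = - 573 p + \left(235 + p\right) = 235 - 572 p$)
$m{\left(-597 \right)} + r{\left(x{\left(14 \right)},-60 \right)} = \left(-597\right)^{2} + \left(235 - 8008\right) = 356409 + \left(235 - 8008\right) = 356409 - 7773 = 348636$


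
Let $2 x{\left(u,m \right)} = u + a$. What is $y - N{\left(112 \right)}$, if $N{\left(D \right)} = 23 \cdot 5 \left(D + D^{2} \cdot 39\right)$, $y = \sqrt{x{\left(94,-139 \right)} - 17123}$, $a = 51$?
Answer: $-56272720 + \frac{9 i \sqrt{842}}{2} \approx -5.6273 \cdot 10^{7} + 130.58 i$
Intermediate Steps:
$x{\left(u,m \right)} = \frac{51}{2} + \frac{u}{2}$ ($x{\left(u,m \right)} = \frac{u + 51}{2} = \frac{51 + u}{2} = \frac{51}{2} + \frac{u}{2}$)
$y = \frac{9 i \sqrt{842}}{2}$ ($y = \sqrt{\left(\frac{51}{2} + \frac{1}{2} \cdot 94\right) - 17123} = \sqrt{\left(\frac{51}{2} + 47\right) - 17123} = \sqrt{\frac{145}{2} - 17123} = \sqrt{- \frac{34101}{2}} = \frac{9 i \sqrt{842}}{2} \approx 130.58 i$)
$N{\left(D \right)} = 115 D + 4485 D^{2}$ ($N{\left(D \right)} = 115 \left(D + 39 D^{2}\right) = 115 D + 4485 D^{2}$)
$y - N{\left(112 \right)} = \frac{9 i \sqrt{842}}{2} - 115 \cdot 112 \left(1 + 39 \cdot 112\right) = \frac{9 i \sqrt{842}}{2} - 115 \cdot 112 \left(1 + 4368\right) = \frac{9 i \sqrt{842}}{2} - 115 \cdot 112 \cdot 4369 = \frac{9 i \sqrt{842}}{2} - 56272720 = -56272720 + \frac{9 i \sqrt{842}}{2}$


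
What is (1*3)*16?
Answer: 48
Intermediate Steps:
(1*3)*16 = 3*16 = 48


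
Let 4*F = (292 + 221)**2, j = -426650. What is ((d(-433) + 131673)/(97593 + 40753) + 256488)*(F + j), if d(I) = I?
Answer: -376610465337073/4069 ≈ -9.2556e+10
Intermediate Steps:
F = 263169/4 (F = (292 + 221)**2/4 = (1/4)*513**2 = (1/4)*263169 = 263169/4 ≈ 65792.)
((d(-433) + 131673)/(97593 + 40753) + 256488)*(F + j) = ((-433 + 131673)/(97593 + 40753) + 256488)*(263169/4 - 426650) = (131240/138346 + 256488)*(-1443431/4) = (131240*(1/138346) + 256488)*(-1443431/4) = (3860/4069 + 256488)*(-1443431/4) = (1043653532/4069)*(-1443431/4) = -376610465337073/4069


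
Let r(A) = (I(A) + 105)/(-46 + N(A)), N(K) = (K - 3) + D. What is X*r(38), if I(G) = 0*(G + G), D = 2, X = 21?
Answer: -245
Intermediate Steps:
I(G) = 0 (I(G) = 0*(2*G) = 0)
N(K) = -1 + K (N(K) = (K - 3) + 2 = (-3 + K) + 2 = -1 + K)
r(A) = 105/(-47 + A) (r(A) = (0 + 105)/(-46 + (-1 + A)) = 105/(-47 + A))
X*r(38) = 21*(105/(-47 + 38)) = 21*(105/(-9)) = 21*(105*(-1/9)) = 21*(-35/3) = -245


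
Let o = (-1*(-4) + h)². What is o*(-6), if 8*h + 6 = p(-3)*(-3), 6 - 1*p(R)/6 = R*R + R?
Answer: -507/8 ≈ -63.375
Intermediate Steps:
p(R) = 36 - 6*R - 6*R² (p(R) = 36 - 6*(R*R + R) = 36 - 6*(R² + R) = 36 - 6*(R + R²) = 36 + (-6*R - 6*R²) = 36 - 6*R - 6*R²)
h = -¾ (h = -¾ + ((36 - 6*(-3) - 6*(-3)²)*(-3))/8 = -¾ + ((36 + 18 - 6*9)*(-3))/8 = -¾ + ((36 + 18 - 54)*(-3))/8 = -¾ + (0*(-3))/8 = -¾ + (⅛)*0 = -¾ + 0 = -¾ ≈ -0.75000)
o = 169/16 (o = (-1*(-4) - ¾)² = (4 - ¾)² = (13/4)² = 169/16 ≈ 10.563)
o*(-6) = (169/16)*(-6) = -507/8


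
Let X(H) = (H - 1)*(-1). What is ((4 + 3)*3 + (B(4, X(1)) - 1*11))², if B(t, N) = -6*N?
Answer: 100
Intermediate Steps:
X(H) = 1 - H (X(H) = (-1 + H)*(-1) = 1 - H)
((4 + 3)*3 + (B(4, X(1)) - 1*11))² = ((4 + 3)*3 + (-6*(1 - 1*1) - 1*11))² = (7*3 + (-6*(1 - 1) - 11))² = (21 + (-6*0 - 11))² = (21 + (0 - 11))² = (21 - 11)² = 10² = 100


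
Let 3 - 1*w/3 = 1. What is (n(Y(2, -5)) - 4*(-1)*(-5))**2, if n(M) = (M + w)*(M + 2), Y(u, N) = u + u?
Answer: 1600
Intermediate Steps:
w = 6 (w = 9 - 3*1 = 9 - 3 = 6)
Y(u, N) = 2*u
n(M) = (2 + M)*(6 + M) (n(M) = (M + 6)*(M + 2) = (6 + M)*(2 + M) = (2 + M)*(6 + M))
(n(Y(2, -5)) - 4*(-1)*(-5))**2 = ((12 + (2*2)**2 + 8*(2*2)) - 4*(-1)*(-5))**2 = ((12 + 4**2 + 8*4) + 4*(-5))**2 = ((12 + 16 + 32) - 20)**2 = (60 - 20)**2 = 40**2 = 1600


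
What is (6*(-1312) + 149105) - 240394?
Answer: -99161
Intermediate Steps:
(6*(-1312) + 149105) - 240394 = (-7872 + 149105) - 240394 = 141233 - 240394 = -99161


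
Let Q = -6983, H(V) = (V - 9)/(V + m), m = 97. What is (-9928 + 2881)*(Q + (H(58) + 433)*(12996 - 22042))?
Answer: 4289141814723/155 ≈ 2.7672e+10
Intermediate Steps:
H(V) = (-9 + V)/(97 + V) (H(V) = (V - 9)/(V + 97) = (-9 + V)/(97 + V))
(-9928 + 2881)*(Q + (H(58) + 433)*(12996 - 22042)) = (-9928 + 2881)*(-6983 + ((-9 + 58)/(97 + 58) + 433)*(12996 - 22042)) = -7047*(-6983 + (49/155 + 433)*(-9046)) = -7047*(-6983 + (67164/155)*(-9046)) = -7047*(-6983 - 607565544/155) = -7047*(-608647909/155) = 4289141814723/155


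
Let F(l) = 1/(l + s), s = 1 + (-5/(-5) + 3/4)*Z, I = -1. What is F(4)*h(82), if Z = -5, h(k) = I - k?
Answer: 332/15 ≈ 22.133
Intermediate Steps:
h(k) = -1 - k
s = -31/4 (s = 1 + (-5/(-5) + 3/4)*(-5) = 1 + (-5*(-⅕) + 3*(¼))*(-5) = 1 + (1 + ¾)*(-5) = 1 + (7/4)*(-5) = 1 - 35/4 = -31/4 ≈ -7.7500)
F(l) = 1/(-31/4 + l) (F(l) = 1/(l - 31/4) = 1/(-31/4 + l))
F(4)*h(82) = (4/(-31 + 4*4))*(-1 - 1*82) = (4/(-31 + 16))*(-1 - 82) = (4/(-15))*(-83) = (4*(-1/15))*(-83) = -4/15*(-83) = 332/15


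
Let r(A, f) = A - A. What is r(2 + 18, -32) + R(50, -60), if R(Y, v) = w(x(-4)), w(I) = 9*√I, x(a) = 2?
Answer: 9*√2 ≈ 12.728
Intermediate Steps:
r(A, f) = 0
R(Y, v) = 9*√2
r(2 + 18, -32) + R(50, -60) = 0 + 9*√2 = 9*√2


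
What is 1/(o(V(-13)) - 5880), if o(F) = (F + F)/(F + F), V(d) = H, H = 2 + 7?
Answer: -1/5879 ≈ -0.00017010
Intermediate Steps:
H = 9
V(d) = 9
o(F) = 1 (o(F) = (2*F)/((2*F)) = (2*F)*(1/(2*F)) = 1)
1/(o(V(-13)) - 5880) = 1/(1 - 5880) = 1/(-5879) = -1/5879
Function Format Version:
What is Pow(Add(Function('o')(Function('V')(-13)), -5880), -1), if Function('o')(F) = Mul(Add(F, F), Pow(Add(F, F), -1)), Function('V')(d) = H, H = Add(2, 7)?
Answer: Rational(-1, 5879) ≈ -0.00017010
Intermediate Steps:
H = 9
Function('V')(d) = 9
Function('o')(F) = 1 (Function('o')(F) = Mul(Mul(2, F), Pow(Mul(2, F), -1)) = Mul(Mul(2, F), Mul(Rational(1, 2), Pow(F, -1))) = 1)
Pow(Add(Function('o')(Function('V')(-13)), -5880), -1) = Pow(Add(1, -5880), -1) = Pow(-5879, -1) = Rational(-1, 5879)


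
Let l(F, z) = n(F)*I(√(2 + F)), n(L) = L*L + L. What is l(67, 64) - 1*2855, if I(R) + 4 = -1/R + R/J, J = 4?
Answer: -21079 + 74035*√69/69 ≈ -12166.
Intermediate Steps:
n(L) = L + L² (n(L) = L² + L = L + L²)
I(R) = -4 - 1/R + R/4 (I(R) = -4 + (-1/R + R/4) = -4 - 1/R + R/4)
l(F, z) = F*(1 + F)*(-4 - 1/√(2 + F) + √(2 + F)/4) (l(F, z) = (F*(1 + F))*(-4 - 1/(√(2 + F)) + √(2 + F)/4) = (F*(1 + F))*(-4 - 1/√(2 + F) + √(2 + F)/4) = F*(1 + F)*(-4 - 1/√(2 + F) + √(2 + F)/4))
l(67, 64) - 1*2855 = (¼)*67*(1 + 67)*(-4 + √(2 + 67)*(-16 + √(2 + 67)))/√(2 + 67) - 1*2855 = (¼)*67*68*(-4 + √69*(-16 + √69))/√69 - 2855 = (¼)*67*(√69/69)*68*(-4 + √69*(-16 + √69)) - 2855 = 1139*√69*(-4 + √69*(-16 + √69))/69 - 2855 = -2855 + 1139*√69*(-4 + √69*(-16 + √69))/69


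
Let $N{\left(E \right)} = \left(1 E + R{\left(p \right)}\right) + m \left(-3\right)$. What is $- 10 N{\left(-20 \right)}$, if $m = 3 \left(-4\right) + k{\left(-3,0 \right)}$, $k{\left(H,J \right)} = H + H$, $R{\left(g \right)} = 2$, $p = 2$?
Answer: $-360$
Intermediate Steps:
$k{\left(H,J \right)} = 2 H$
$m = -18$ ($m = 3 \left(-4\right) + 2 \left(-3\right) = -12 - 6 = -18$)
$N{\left(E \right)} = 56 + E$ ($N{\left(E \right)} = \left(1 E + 2\right) - -54 = \left(E + 2\right) + 54 = \left(2 + E\right) + 54 = 56 + E$)
$- 10 N{\left(-20 \right)} = - 10 \left(56 - 20\right) = \left(-10\right) 36 = -360$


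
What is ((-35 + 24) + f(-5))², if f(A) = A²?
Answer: 196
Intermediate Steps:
((-35 + 24) + f(-5))² = ((-35 + 24) + (-5)²)² = (-11 + 25)² = 14² = 196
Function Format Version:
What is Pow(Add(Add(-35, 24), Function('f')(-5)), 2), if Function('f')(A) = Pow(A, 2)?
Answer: 196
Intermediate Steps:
Pow(Add(Add(-35, 24), Function('f')(-5)), 2) = Pow(Add(Add(-35, 24), Pow(-5, 2)), 2) = Pow(Add(-11, 25), 2) = Pow(14, 2) = 196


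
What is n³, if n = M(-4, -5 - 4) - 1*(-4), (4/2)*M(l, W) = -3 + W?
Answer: -8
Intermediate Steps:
M(l, W) = -3/2 + W/2 (M(l, W) = (-3 + W)/2 = -3/2 + W/2)
n = -2 (n = (-3/2 + (-5 - 4)/2) - 1*(-4) = (-3/2 + (½)*(-9)) + 4 = (-3/2 - 9/2) + 4 = -6 + 4 = -2)
n³ = (-2)³ = -8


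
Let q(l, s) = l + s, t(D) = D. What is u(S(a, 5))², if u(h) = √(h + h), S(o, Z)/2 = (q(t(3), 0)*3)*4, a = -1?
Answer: 144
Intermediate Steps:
S(o, Z) = 72 (S(o, Z) = 2*(((3 + 0)*3)*4) = 2*((3*3)*4) = 2*(9*4) = 2*36 = 72)
u(h) = √2*√h (u(h) = √(2*h) = √2*√h)
u(S(a, 5))² = (√2*√72)² = (√2*(6*√2))² = 12² = 144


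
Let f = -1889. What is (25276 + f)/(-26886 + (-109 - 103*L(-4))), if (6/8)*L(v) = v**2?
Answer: -10023/12511 ≈ -0.80114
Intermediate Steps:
L(v) = 4*v**2/3
(25276 + f)/(-26886 + (-109 - 103*L(-4))) = (25276 - 1889)/(-26886 + (-109 - 412*(-4)**2/3)) = 23387/(-26886 + (-109 - 412*16/3)) = 23387/(-26886 + (-109 - 103*64/3)) = 23387/(-26886 + (-109 - 6592/3)) = 23387/(-26886 - 6919/3) = 23387/(-87577/3) = 23387*(-3/87577) = -10023/12511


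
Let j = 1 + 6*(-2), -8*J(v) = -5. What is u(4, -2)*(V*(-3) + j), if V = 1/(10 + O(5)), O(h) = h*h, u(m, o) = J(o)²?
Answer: -485/112 ≈ -4.3304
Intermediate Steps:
J(v) = 5/8 (J(v) = -⅛*(-5) = 5/8)
u(m, o) = 25/64 (u(m, o) = (5/8)² = 25/64)
O(h) = h²
j = -11 (j = 1 - 12 = -11)
V = 1/35 (V = 1/(10 + 5²) = 1/(10 + 25) = 1/35 ≈ 0.028571)
u(4, -2)*(V*(-3) + j) = 25*((1/35)*(-3) - 11)/64 = 25*(-3/35 - 11)/64 = (25/64)*(-388/35) = -485/112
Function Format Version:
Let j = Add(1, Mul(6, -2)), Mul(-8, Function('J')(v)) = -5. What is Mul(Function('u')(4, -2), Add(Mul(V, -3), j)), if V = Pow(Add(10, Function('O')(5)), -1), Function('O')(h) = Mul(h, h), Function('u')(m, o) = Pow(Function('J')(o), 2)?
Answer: Rational(-485, 112) ≈ -4.3304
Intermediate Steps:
Function('J')(v) = Rational(5, 8) (Function('J')(v) = Mul(Rational(-1, 8), -5) = Rational(5, 8))
Function('u')(m, o) = Rational(25, 64) (Function('u')(m, o) = Pow(Rational(5, 8), 2) = Rational(25, 64))
Function('O')(h) = Pow(h, 2)
j = -11 (j = Add(1, -12) = -11)
V = Rational(1, 35) (V = Pow(Add(10, Pow(5, 2)), -1) = Pow(Add(10, 25), -1) = Pow(35, -1) = Rational(1, 35) ≈ 0.028571)
Mul(Function('u')(4, -2), Add(Mul(V, -3), j)) = Mul(Rational(25, 64), Add(Mul(Rational(1, 35), -3), -11)) = Mul(Rational(25, 64), Add(Rational(-3, 35), -11)) = Mul(Rational(25, 64), Rational(-388, 35)) = Rational(-485, 112)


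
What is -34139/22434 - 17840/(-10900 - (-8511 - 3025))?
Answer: -35161247/1189002 ≈ -29.572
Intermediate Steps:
-34139/22434 - 17840/(-10900 - (-8511 - 3025)) = -34139*1/22434 - 17840/(-10900 - 1*(-11536)) = -34139/22434 - 17840/(-10900 + 11536) = -34139/22434 - 17840/636 = -34139/22434 - 17840*1/636 = -34139/22434 - 4460/159 = -35161247/1189002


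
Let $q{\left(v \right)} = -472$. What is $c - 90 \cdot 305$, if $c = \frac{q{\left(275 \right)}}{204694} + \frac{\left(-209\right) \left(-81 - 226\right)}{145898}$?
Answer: $- \frac{409882978076067}{14932222606} \approx -27450.0$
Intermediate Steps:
$c = \frac{6532458633}{14932222606}$ ($c = - \frac{472}{204694} + \frac{\left(-209\right) \left(-81 - 226\right)}{145898} = \left(-472\right) \frac{1}{204694} + \left(-209\right) \left(-307\right) \frac{1}{145898} = - \frac{236}{102347} + 64163 \cdot \frac{1}{145898} = - \frac{236}{102347} + \frac{64163}{145898} = \frac{6532458633}{14932222606} \approx 0.43747$)
$c - 90 \cdot 305 = \frac{6532458633}{14932222606} - 90 \cdot 305 = \frac{6532458633}{14932222606} - 27450 = - \frac{409882978076067}{14932222606}$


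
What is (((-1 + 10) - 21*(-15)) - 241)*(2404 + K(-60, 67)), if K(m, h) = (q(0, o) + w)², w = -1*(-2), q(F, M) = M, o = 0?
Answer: 199864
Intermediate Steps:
w = 2
K(m, h) = 4 (K(m, h) = (0 + 2)² = 2² = 4)
(((-1 + 10) - 21*(-15)) - 241)*(2404 + K(-60, 67)) = (((-1 + 10) - 21*(-15)) - 241)*(2404 + 4) = ((9 + 315) - 241)*2408 = (324 - 241)*2408 = 83*2408 = 199864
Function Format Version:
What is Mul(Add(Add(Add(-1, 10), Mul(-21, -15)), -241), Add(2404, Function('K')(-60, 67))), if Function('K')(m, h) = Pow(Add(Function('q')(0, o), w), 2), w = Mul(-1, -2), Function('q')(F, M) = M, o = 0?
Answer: 199864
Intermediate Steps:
w = 2
Function('K')(m, h) = 4 (Function('K')(m, h) = Pow(Add(0, 2), 2) = Pow(2, 2) = 4)
Mul(Add(Add(Add(-1, 10), Mul(-21, -15)), -241), Add(2404, Function('K')(-60, 67))) = Mul(Add(Add(Add(-1, 10), Mul(-21, -15)), -241), Add(2404, 4)) = Mul(Add(Add(9, 315), -241), 2408) = Mul(Add(324, -241), 2408) = Mul(83, 2408) = 199864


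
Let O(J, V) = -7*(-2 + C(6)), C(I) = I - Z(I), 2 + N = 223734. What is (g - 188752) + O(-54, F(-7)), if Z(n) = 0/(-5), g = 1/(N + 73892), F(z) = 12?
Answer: -56185458719/297624 ≈ -1.8878e+5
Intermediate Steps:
N = 223732 (N = -2 + 223734 = 223732)
g = 1/297624 (g = 1/(223732 + 73892) = 1/297624 ≈ 3.3599e-6)
Z(n) = 0 (Z(n) = 0*(-⅕) = 0)
C(I) = I (C(I) = I - 1*0 = I + 0 = I)
O(J, V) = -28 (O(J, V) = -7*(-2 + 6) = -7*4 = -28)
(g - 188752) + O(-54, F(-7)) = (1/297624 - 188752) - 28 = -56177125247/297624 - 28 = -56185458719/297624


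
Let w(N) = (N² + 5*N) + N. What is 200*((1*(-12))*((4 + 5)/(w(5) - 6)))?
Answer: -21600/49 ≈ -440.82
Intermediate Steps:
w(N) = N² + 6*N
200*((1*(-12))*((4 + 5)/(w(5) - 6))) = 200*((1*(-12))*((4 + 5)/(5*(6 + 5) - 6))) = 200*(-108/(5*11 - 6)) = 200*(-108/(55 - 6)) = 200*(-108/49) = -21600/49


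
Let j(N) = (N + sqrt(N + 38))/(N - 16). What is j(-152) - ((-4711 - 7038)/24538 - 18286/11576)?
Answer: 4418965001/1491272412 - I*sqrt(114)/168 ≈ 2.9632 - 0.063554*I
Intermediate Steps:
j(N) = (N + sqrt(38 + N))/(-16 + N)
j(-152) - ((-4711 - 7038)/24538 - 18286/11576) = (-152 + sqrt(38 - 152))/(-16 - 152) - ((-4711 - 7038)/24538 - 18286/11576) = (-152 + sqrt(-114))/(-168) - (-11749*1/24538 - 18286*1/11576) = -(-152 + I*sqrt(114))/168 - (-11749/24538 - 9143/5788) = (19/21 - I*sqrt(114)/168) - 1*(-146177073/71012972) = (19/21 - I*sqrt(114)/168) + 146177073/71012972 = 4418965001/1491272412 - I*sqrt(114)/168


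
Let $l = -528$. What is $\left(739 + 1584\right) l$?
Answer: $-1226544$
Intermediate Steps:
$\left(739 + 1584\right) l = \left(739 + 1584\right) \left(-528\right) = 2323 \left(-528\right) = -1226544$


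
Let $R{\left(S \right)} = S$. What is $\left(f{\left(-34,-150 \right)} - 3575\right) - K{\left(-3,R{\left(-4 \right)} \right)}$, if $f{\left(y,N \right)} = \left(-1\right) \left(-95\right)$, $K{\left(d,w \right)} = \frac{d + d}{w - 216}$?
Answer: $- \frac{382803}{110} \approx -3480.0$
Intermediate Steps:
$K{\left(d,w \right)} = \frac{2 d}{-216 + w}$
$f{\left(y,N \right)} = 95$
$\left(f{\left(-34,-150 \right)} - 3575\right) - K{\left(-3,R{\left(-4 \right)} \right)} = \left(95 - 3575\right) - 2 \left(-3\right) \frac{1}{-216 - 4} = \left(95 - 3575\right) - 2 \left(-3\right) \frac{1}{-220} = -3480 - 2 \left(-3\right) \left(- \frac{1}{220}\right) = -3480 - \frac{3}{110} = - \frac{382803}{110}$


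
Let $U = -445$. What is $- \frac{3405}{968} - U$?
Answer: $\frac{427355}{968} \approx 441.48$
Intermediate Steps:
$- \frac{3405}{968} - U = - \frac{3405}{968} - -445 = \left(-3405\right) \frac{1}{968} + 445 = - \frac{3405}{968} + 445 = \frac{427355}{968}$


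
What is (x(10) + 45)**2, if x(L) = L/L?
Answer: 2116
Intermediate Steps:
x(L) = 1
(x(10) + 45)**2 = (1 + 45)**2 = 46**2 = 2116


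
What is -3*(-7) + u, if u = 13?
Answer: 34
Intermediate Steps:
-3*(-7) + u = -3*(-7) + 13 = 21 + 13 = 34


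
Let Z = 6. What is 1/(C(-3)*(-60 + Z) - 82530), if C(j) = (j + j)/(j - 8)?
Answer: -11/908154 ≈ -1.2112e-5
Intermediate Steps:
C(j) = 2*j/(-8 + j) (C(j) = (2*j)/(-8 + j) = 2*j/(-8 + j))
1/(C(-3)*(-60 + Z) - 82530) = 1/((2*(-3)/(-8 - 3))*(-60 + 6) - 82530) = 1/((2*(-3)/(-11))*(-54) - 82530) = 1/((2*(-3)*(-1/11))*(-54) - 82530) = 1/((6/11)*(-54) - 82530) = 1/(-324/11 - 82530) = 1/(-908154/11) = -11/908154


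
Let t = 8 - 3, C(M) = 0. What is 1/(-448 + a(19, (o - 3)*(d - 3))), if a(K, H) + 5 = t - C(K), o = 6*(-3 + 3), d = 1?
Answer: -1/448 ≈ -0.0022321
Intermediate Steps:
t = 5
o = 0 (o = 6*0 = 0)
a(K, H) = 0 (a(K, H) = -5 + (5 - 1*0) = -5 + (5 + 0) = -5 + 5 = 0)
1/(-448 + a(19, (o - 3)*(d - 3))) = 1/(-448 + 0) = 1/(-448) = -1/448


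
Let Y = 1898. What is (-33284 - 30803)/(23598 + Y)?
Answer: -64087/25496 ≈ -2.5136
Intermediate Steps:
(-33284 - 30803)/(23598 + Y) = (-33284 - 30803)/(23598 + 1898) = -64087/25496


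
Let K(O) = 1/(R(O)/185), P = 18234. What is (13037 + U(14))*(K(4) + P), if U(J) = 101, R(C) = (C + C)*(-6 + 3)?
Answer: 2873484239/12 ≈ 2.3946e+8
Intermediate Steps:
R(C) = -6*C (R(C) = (2*C)*(-3) = -6*C)
K(O) = -185/(6*O) (K(O) = 1/(-6*O/185) = -185/(6*O))
(13037 + U(14))*(K(4) + P) = (13037 + 101)*(-185/6/4 + 18234) = 13138*(-185/6*1/4 + 18234) = 13138*(-185/24 + 18234) = 13138*(437431/24) = 2873484239/12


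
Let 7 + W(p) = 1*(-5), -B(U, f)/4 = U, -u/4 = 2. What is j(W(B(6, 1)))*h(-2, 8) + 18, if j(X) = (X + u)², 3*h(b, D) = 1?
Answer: 454/3 ≈ 151.33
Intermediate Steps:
u = -8 (u = -4*2 = -8)
h(b, D) = ⅓ (h(b, D) = (⅓)*1 = ⅓)
B(U, f) = -4*U
W(p) = -12 (W(p) = -7 + 1*(-5) = -7 - 5 = -12)
j(X) = (-8 + X)² (j(X) = (X - 8)² = (-8 + X)²)
j(W(B(6, 1)))*h(-2, 8) + 18 = (-8 - 12)²*(⅓) + 18 = (-20)²*(⅓) + 18 = 400*(⅓) + 18 = 400/3 + 18 = 454/3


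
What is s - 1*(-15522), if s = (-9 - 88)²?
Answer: 24931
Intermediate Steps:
s = 9409 (s = (-97)² = 9409)
s - 1*(-15522) = 9409 - 1*(-15522) = 9409 + 15522 = 24931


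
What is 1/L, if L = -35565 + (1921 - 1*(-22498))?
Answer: -1/11146 ≈ -8.9718e-5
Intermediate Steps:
L = -11146 (L = -35565 + (1921 + 22498) = -35565 + 24419 = -11146)
1/L = 1/(-11146) = -1/11146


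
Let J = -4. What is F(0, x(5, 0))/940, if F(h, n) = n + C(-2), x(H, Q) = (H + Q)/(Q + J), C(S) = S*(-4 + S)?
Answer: 43/3760 ≈ 0.011436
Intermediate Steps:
x(H, Q) = (H + Q)/(-4 + Q) (x(H, Q) = (H + Q)/(Q - 4) = (H + Q)/(-4 + Q))
F(h, n) = 12 + n (F(h, n) = n - 2*(-4 - 2) = n - 2*(-6) = n + 12 = 12 + n)
F(0, x(5, 0))/940 = (12 + (5 + 0)/(-4 + 0))/940 = (12 + 5/(-4))*(1/940) = (12 - ¼*5)*(1/940) = (12 - 5/4)*(1/940) = (43/4)*(1/940) = 43/3760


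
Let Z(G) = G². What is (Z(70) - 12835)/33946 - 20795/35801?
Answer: -989988005/1215300746 ≈ -0.81460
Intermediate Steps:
(Z(70) - 12835)/33946 - 20795/35801 = (70² - 12835)/33946 - 20795/35801 = (4900 - 12835)*(1/33946) - 20795*1/35801 = -7935*1/33946 - 20795/35801 = -7935/33946 - 20795/35801 = -989988005/1215300746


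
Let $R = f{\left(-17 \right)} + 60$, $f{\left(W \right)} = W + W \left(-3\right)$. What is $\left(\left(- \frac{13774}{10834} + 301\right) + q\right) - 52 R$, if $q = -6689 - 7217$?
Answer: $- \frac{100183468}{5417} \approx -18494.0$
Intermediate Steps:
$f{\left(W \right)} = - 2 W$ ($f{\left(W \right)} = W - 3 W = - 2 W$)
$q = -13906$
$R = 94$ ($R = \left(-2\right) \left(-17\right) + 60 = 34 + 60 = 94$)
$\left(\left(- \frac{13774}{10834} + 301\right) + q\right) - 52 R = \left(\left(- \frac{13774}{10834} + 301\right) - 13906\right) - 4888 = \left(\left(\left(-13774\right) \frac{1}{10834} + 301\right) - 13906\right) - 4888 = \left(\left(- \frac{6887}{5417} + 301\right) - 13906\right) - 4888 = \left(\frac{1623630}{5417} - 13906\right) - 4888 = - \frac{73705172}{5417} - 4888 = - \frac{100183468}{5417}$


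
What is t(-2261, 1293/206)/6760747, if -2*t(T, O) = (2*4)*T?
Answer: 76/56813 ≈ 0.0013377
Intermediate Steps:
t(T, O) = -4*T (t(T, O) = -2*4*T/2 = -4*T)
t(-2261, 1293/206)/6760747 = -4*(-2261)/6760747 = 9044*(1/6760747) = 76/56813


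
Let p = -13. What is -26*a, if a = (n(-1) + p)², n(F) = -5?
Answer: -8424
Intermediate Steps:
a = 324 (a = (-5 - 13)² = (-18)² = 324)
-26*a = -26*324 = -8424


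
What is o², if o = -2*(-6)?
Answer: 144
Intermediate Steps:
o = 12
o² = 12² = 144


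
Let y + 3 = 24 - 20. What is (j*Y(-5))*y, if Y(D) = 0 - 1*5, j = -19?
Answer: 95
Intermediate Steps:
Y(D) = -5 (Y(D) = 0 - 5 = -5)
y = 1 (y = -3 + (24 - 20) = -3 + 4 = 1)
(j*Y(-5))*y = -19*(-5)*1 = 95*1 = 95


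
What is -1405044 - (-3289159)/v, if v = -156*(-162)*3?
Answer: -106521526745/75816 ≈ -1.4050e+6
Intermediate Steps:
v = 75816 (v = 25272*3 = 75816)
-1405044 - (-3289159)/v = -1405044 - (-3289159)/75816 = -1405044 - 1*(-3289159/75816) = -1405044 + 3289159/75816 = -106521526745/75816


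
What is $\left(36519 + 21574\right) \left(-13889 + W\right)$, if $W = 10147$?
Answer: $-217384006$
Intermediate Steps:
$\left(36519 + 21574\right) \left(-13889 + W\right) = \left(36519 + 21574\right) \left(-13889 + 10147\right) = 58093 \left(-3742\right) = -217384006$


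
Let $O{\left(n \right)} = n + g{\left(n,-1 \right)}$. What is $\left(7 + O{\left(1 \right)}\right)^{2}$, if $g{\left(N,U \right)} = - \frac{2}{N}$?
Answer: $36$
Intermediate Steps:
$O{\left(n \right)} = n - \frac{2}{n}$
$\left(7 + O{\left(1 \right)}\right)^{2} = \left(7 + \left(1 - \frac{2}{1}\right)\right)^{2} = \left(7 + \left(1 - 2\right)\right)^{2} = \left(7 - 1\right)^{2} = 6^{2} = 36$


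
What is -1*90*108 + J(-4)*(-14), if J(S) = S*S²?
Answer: -8824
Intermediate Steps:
J(S) = S³
-1*90*108 + J(-4)*(-14) = -1*90*108 + (-4)³*(-14) = -90*108 - 64*(-14) = -9720 + 896 = -8824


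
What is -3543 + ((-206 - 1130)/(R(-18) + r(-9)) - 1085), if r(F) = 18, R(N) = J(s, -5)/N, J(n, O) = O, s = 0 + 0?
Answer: -1546660/329 ≈ -4701.1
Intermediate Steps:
s = 0
R(N) = -5/N
-3543 + ((-206 - 1130)/(R(-18) + r(-9)) - 1085) = -3543 + ((-206 - 1130)/(-5/(-18) + 18) - 1085) = -3543 + (-1336/(-5*(-1/18) + 18) - 1085) = -3543 + (-1336/(5/18 + 18) - 1085) = -3543 + (-1336/329/18 - 1085) = -3543 + (-1336*18/329 - 1085) = -3543 + (-24048/329 - 1085) = -3543 - 381013/329 = -1546660/329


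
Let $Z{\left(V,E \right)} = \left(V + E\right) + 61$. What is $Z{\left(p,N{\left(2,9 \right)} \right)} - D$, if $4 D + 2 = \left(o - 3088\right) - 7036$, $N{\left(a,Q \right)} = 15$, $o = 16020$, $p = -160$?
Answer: $- \frac{3115}{2} \approx -1557.5$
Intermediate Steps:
$D = \frac{2947}{2}$ ($D = - \frac{1}{2} + \frac{\left(16020 - 3088\right) - 7036}{4} = - \frac{1}{2} + \frac{12932 - 7036}{4} = - \frac{1}{2} + \frac{1}{4} \cdot 5896 = - \frac{1}{2} + 1474 = \frac{2947}{2} \approx 1473.5$)
$Z{\left(V,E \right)} = 61 + E + V$ ($Z{\left(V,E \right)} = \left(E + V\right) + 61 = 61 + E + V$)
$Z{\left(p,N{\left(2,9 \right)} \right)} - D = \left(61 + 15 - 160\right) - \frac{2947}{2} = -84 - \frac{2947}{2} = - \frac{3115}{2}$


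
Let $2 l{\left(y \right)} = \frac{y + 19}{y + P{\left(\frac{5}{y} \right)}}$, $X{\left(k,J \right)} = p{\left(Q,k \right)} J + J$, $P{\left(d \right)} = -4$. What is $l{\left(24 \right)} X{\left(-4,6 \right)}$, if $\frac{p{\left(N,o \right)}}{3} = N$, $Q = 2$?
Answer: $\frac{903}{20} \approx 45.15$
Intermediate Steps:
$p{\left(N,o \right)} = 3 N$
$X{\left(k,J \right)} = 7 J$ ($X{\left(k,J \right)} = 3 \cdot 2 J + J = 6 J + J = 7 J$)
$l{\left(y \right)} = \frac{19 + y}{2 \left(-4 + y\right)}$ ($l{\left(y \right)} = \frac{\left(y + 19\right) \frac{1}{y - 4}}{2} = \frac{\left(19 + y\right) \frac{1}{-4 + y}}{2} = \frac{\frac{1}{-4 + y} \left(19 + y\right)}{2} = \frac{19 + y}{2 \left(-4 + y\right)}$)
$l{\left(24 \right)} X{\left(-4,6 \right)} = \frac{19 + 24}{2 \left(-4 + 24\right)} 7 \cdot 6 = \frac{1}{2} \cdot \frac{1}{20} \cdot 43 \cdot 42 = \frac{43}{40} \cdot 42 = \frac{903}{20}$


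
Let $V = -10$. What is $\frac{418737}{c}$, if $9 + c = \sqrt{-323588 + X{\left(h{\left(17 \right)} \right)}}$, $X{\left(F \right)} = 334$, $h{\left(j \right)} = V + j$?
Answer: $- \frac{3768633}{323335} - \frac{418737 i \sqrt{323254}}{323335} \approx -11.656 - 736.31 i$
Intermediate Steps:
$h{\left(j \right)} = -10 + j$
$c = -9 + i \sqrt{323254}$ ($c = -9 + \sqrt{-323588 + 334} = -9 + \sqrt{-323254} = -9 + i \sqrt{323254} \approx -9.0 + 568.55 i$)
$\frac{418737}{c} = \frac{418737}{-9 + i \sqrt{323254}}$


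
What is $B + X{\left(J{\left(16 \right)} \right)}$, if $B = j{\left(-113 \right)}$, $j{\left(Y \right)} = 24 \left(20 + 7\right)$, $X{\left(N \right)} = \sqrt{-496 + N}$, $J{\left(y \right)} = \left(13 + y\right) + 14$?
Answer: $648 + i \sqrt{453} \approx 648.0 + 21.284 i$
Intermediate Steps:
$J{\left(y \right)} = 27 + y$
$j{\left(Y \right)} = 648$ ($j{\left(Y \right)} = 24 \cdot 27 = 648$)
$B = 648$
$B + X{\left(J{\left(16 \right)} \right)} = 648 + \sqrt{-496 + \left(27 + 16\right)} = 648 + \sqrt{-496 + 43} = 648 + \sqrt{-453} = 648 + i \sqrt{453}$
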